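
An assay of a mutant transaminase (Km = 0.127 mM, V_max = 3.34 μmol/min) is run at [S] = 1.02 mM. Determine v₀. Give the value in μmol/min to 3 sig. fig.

v = Vmax·[S]/(Km + [S]) = 3.34 × 1.02 / (0.127 + 1.02)
  = 3.407 / 1.147 = 2.97 μmol/min.

2.97 μmol/min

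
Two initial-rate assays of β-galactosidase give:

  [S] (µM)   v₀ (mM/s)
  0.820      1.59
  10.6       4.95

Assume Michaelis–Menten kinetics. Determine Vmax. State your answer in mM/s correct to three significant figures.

6.02 mM/s

From v = Vmax[S]/(Km+[S]), each point gives Vmax = v(Km+[S])/[S].
Equating: 1.59(Km+0.820)/0.820 = 4.95(Km+10.6)/10.6.
1.939·Km + 1.59 = 0.4670·Km + 4.95, so (1.939 − 0.4670)·Km = 4.95 − 1.59.
Km = 3.360/1.472 = 2.28 µM; then Vmax = 1.59(2.28+0.820)/0.820 = 6.02 mM/s.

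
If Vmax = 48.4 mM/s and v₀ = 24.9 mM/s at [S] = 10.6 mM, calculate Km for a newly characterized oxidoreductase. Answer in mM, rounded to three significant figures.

10.0 mM

v/Vmax = 24.9/48.4 = 0.5145 = [S]/(Km+[S]).
So Km + [S] = [S]/0.5145 = 20.60 mM, giving Km = 20.60 − 10.6 = 10.0 mM.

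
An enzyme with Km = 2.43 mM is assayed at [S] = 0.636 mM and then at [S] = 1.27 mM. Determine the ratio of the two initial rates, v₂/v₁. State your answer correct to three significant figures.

1.65

Since Vmax cancels, v₂/v₁ = [S]₂(Km+[S]₁) / [S]₁(Km+[S]₂).
= 1.27×(2.43+0.636) / (0.636×(2.43+1.27)) = 3.894/2.353 = 1.65.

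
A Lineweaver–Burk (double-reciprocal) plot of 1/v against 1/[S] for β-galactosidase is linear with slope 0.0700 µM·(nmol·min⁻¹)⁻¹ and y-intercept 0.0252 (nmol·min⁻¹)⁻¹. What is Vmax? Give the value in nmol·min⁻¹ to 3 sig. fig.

The y-intercept of a Lineweaver–Burk plot equals 1/Vmax, so Vmax = 1/0.0252 = 39.7 nmol·min⁻¹.

39.7 nmol·min⁻¹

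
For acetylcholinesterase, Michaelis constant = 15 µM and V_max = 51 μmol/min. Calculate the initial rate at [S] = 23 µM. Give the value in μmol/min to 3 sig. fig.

v = Vmax·[S]/(Km + [S]) = 51 × 23 / (15 + 23)
  = 1173 / 38.00 = 30.9 μmol/min.

30.9 μmol/min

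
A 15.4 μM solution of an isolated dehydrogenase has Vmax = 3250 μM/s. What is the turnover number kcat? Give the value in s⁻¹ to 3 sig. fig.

kcat = Vmax/[E]total = 3250 μM/s / 15.4 μM = 211 s⁻¹.

211 s⁻¹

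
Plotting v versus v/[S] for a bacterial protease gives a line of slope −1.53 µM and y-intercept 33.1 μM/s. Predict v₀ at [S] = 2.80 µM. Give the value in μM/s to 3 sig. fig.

21.4 μM/s

In the Eadie–Hofstee form v = Vmax − Km·(v/[S]), the slope is −Km and the intercept is Vmax, so Km = 1.53 µM and Vmax = 33.1 μM/s.
v = 33.1 × 2.80/(1.53 + 2.80) = 21.4 μM/s.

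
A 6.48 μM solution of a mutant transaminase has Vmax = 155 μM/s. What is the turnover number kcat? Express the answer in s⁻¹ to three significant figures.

23.9 s⁻¹

kcat = Vmax/[E]total = 155 μM/s / 6.48 μM = 23.9 s⁻¹.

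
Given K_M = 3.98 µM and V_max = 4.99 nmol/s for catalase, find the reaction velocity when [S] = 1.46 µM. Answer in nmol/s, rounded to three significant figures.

1.34 nmol/s

[S]/(Km+[S]) = 1.46/5.440 = 0.2684, the fractional saturation.
v = 0.2684 × Vmax = 0.2684 × 4.99 = 1.34 nmol/s.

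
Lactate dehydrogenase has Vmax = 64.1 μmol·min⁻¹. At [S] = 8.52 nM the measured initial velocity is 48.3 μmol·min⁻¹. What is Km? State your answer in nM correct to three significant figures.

2.79 nM

v/Vmax = 48.3/64.1 = 0.7535 = [S]/(Km+[S]).
So Km + [S] = [S]/0.7535 = 11.31 nM, giving Km = 11.31 − 8.52 = 2.79 nM.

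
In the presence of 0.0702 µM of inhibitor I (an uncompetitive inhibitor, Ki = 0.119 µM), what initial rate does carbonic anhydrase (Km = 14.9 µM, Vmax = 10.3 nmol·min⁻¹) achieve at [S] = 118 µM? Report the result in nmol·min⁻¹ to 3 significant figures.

6.00 nmol·min⁻¹

α = 1 + [I]/Ki = 1 + 0.0702/0.119 = 1.590.
For an uncompetitive inhibitor, both parameters are divided by α, giving Vmax/α and Km/α: Km,app = 9.37 µM, Vmax,app = 6.48 nmol·min⁻¹.
v = Vmax,app·[S]/(Km,app + [S]) = 6.48 × 118/(9.37 + 118) = 6.00 nmol·min⁻¹.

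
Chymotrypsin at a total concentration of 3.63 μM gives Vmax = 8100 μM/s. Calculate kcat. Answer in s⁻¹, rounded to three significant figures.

kcat = Vmax/[E]total = 8100 μM/s / 3.63 μM = 2230 s⁻¹.

2230 s⁻¹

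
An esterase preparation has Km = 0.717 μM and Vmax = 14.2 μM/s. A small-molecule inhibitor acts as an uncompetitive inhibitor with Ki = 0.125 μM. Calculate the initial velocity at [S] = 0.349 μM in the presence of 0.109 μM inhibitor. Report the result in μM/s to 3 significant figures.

3.62 μM/s

α = 1 + [I]/Ki = 1 + 0.109/0.125 = 1.872.
For an uncompetitive inhibitor, both parameters are divided by α, giving Vmax/α and Km/α: Km,app = 0.383 μM, Vmax,app = 7.59 μM/s.
v = Vmax,app·[S]/(Km,app + [S]) = 7.59 × 0.349/(0.383 + 0.349) = 3.62 μM/s.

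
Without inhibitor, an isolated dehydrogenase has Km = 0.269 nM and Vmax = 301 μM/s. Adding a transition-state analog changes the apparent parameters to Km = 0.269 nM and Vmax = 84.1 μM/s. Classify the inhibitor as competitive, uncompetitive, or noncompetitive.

Vmax decreases (301 → 84.1 μM/s) while Km is unchanged — pure noncompetitive inhibition.

noncompetitive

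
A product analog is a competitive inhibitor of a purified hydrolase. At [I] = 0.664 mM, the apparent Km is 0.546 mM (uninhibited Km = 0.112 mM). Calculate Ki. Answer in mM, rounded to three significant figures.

Competitive: Km,app = α·Km with α = 1 + [I]/Ki.
α = Km,app/Km = 0.546/0.112 = 4.875.
Ki = [I]/(α − 1) = 0.664/3.875 = 0.171 mM.

0.171 mM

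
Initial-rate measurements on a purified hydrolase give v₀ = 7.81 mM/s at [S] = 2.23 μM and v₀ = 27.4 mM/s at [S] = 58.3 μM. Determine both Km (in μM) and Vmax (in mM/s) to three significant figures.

Km = 6.46 μM; Vmax = 30.4 mM/s

In reciprocal form, 1/v = (Km/Vmax)·(1/[S]) + 1/Vmax. The two points give (1/[S], 1/v) = (0.4484, 0.1280) and (0.01715, 0.03650).
Slope = (0.1280 − 0.03650)/(0.4484 − 0.01715) = 0.2123; intercept = 0.1280 − 0.2123×0.4484 = 0.03286.
Vmax = 1/intercept = 30.4 mM/s; Km = slope × Vmax = 0.2123 × 30.4 = 6.46 μM.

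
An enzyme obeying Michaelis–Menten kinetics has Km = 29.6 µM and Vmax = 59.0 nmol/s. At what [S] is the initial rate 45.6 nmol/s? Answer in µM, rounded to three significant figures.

101 µM

Rearranging v = Vmax[S]/(Km+[S]) gives [S] = Km·v/(Vmax − v).
[S] = 29.6 × 45.6 / (59.0 − 45.6) = 1350/13.40 = 101 µM.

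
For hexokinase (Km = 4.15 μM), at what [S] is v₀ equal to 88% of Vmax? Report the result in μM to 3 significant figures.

v/Vmax = [S]/(Km+[S]) = 0.88, so [S] = Km·0.88/(1 − 0.88) = 4.15 × 7.333.
[S] = 30.4 μM.

30.4 μM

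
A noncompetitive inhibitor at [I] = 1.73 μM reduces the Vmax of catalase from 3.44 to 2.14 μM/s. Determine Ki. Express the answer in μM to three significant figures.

Noncompetitive: Vmax,app = Vmax/α with α = 1 + [I]/Ki.
α = Vmax/Vmax,app = 3.44/2.14 = 1.607.
Since α = 1 + [I]/Ki, [I]/Ki = 1.607 − 1 = 0.6075 and Ki = 1.73/0.6075 = 2.85 μM.

2.85 μM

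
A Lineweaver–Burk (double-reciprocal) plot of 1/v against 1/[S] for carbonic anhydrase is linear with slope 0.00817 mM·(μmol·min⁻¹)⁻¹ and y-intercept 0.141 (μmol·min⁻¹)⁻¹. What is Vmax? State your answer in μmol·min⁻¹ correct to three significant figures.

The y-intercept of a Lineweaver–Burk plot equals 1/Vmax, so Vmax = 1/0.141 = 7.09 μmol·min⁻¹.

7.09 μmol·min⁻¹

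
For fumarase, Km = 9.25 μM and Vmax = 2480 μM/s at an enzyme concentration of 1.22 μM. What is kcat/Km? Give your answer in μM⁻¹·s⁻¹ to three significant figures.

kcat = Vmax/[E]total = 2480/1.22 = 2030 s⁻¹.
kcat/Km = 2030/9.25 = 220 μM⁻¹·s⁻¹.

220 μM⁻¹·s⁻¹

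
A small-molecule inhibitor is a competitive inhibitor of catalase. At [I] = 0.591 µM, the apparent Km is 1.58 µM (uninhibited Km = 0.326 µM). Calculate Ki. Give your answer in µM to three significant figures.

Competitive: Km,app = α·Km with α = 1 + [I]/Ki.
α = Km,app/Km = 1.58/0.326 = 4.847.
Since α = 1 + [I]/Ki, [I]/Ki = 4.847 − 1 = 3.847 and Ki = 0.591/3.847 = 0.154 µM.

0.154 µM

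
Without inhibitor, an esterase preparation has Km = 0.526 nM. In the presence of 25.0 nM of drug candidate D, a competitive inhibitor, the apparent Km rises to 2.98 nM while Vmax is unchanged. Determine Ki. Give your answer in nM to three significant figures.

Competitive: Km,app = α·Km with α = 1 + [I]/Ki.
α = Km,app/Km = 2.98/0.526 = 5.665.
Ki = [I]/(α − 1) = 25.0/4.665 = 5.36 nM.

5.36 nM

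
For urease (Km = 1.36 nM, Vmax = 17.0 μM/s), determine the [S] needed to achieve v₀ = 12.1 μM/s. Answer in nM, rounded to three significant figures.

3.36 nM

Rearranging v = Vmax[S]/(Km+[S]) gives [S] = Km·v/(Vmax − v).
[S] = 1.36 × 12.1 / (17.0 − 12.1) = 16.46/4.900 = 3.36 nM.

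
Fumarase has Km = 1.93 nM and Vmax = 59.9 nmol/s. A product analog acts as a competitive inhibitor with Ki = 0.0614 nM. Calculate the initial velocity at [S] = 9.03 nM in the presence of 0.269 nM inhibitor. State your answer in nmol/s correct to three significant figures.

With α = 1 + [I]/Ki = 1 + 0.269/0.0614 = 5.381, the competitive rate law is v = Vmax[S] / (αKm + [S]).
v = 59.9×9.03 / (5.381×1.93 + 9.03) = 540.9/19.42 = 27.9 nmol/s.

27.9 nmol/s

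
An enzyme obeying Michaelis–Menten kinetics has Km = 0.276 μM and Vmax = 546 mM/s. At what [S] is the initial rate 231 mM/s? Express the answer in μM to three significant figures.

0.202 μM

Rearranging v = Vmax[S]/(Km+[S]) gives [S] = Km·v/(Vmax − v).
[S] = 0.276 × 231 / (546 − 231) = 63.76/315.0 = 0.202 μM.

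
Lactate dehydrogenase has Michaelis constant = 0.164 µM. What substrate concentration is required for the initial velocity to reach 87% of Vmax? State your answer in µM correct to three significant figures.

1.10 µM

v/Vmax = [S]/(Km+[S]) = 0.87, so [S] = Km·0.87/(1 − 0.87) = 0.164 × 6.692.
[S] = 1.10 µM.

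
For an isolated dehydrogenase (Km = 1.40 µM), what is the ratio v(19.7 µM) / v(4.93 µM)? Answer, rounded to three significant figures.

1.20

Since Vmax cancels, v₂/v₁ = [S]₂(Km+[S]₁) / [S]₁(Km+[S]₂).
= 19.7×(1.40+4.93) / (4.93×(1.40+19.7)) = 124.7/104.0 = 1.20.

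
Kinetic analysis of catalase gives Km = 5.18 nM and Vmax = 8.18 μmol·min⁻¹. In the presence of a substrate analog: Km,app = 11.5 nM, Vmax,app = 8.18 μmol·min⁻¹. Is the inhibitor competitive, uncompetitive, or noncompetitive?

Km increases (5.18 → 11.5 nM) while Vmax is unchanged — the hallmark of competitive inhibition.

competitive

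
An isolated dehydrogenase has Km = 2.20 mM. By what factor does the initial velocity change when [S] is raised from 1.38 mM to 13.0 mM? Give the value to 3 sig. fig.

Since Vmax cancels, v₂/v₁ = [S]₂(Km+[S]₁) / [S]₁(Km+[S]₂).
= 13.0×(2.20+1.38) / (1.38×(2.20+13.0)) = 46.54/20.98 = 2.22.

2.22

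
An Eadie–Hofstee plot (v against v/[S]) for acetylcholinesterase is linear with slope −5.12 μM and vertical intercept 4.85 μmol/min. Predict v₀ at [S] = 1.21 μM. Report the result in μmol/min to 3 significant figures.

In the Eadie–Hofstee form v = Vmax − Km·(v/[S]), the slope is −Km and the intercept is Vmax, so Km = 5.12 μM and Vmax = 4.85 μmol/min.
v = 4.85 × 1.21/(5.12 + 1.21) = 0.927 μmol/min.

0.927 μmol/min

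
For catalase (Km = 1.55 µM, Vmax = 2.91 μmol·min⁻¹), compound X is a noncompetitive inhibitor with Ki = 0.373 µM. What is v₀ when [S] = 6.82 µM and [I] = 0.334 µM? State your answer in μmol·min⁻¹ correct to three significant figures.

α = 1 + [I]/Ki = 1 + 0.334/0.373 = 1.895.
For a noncompetitive inhibitor, Vmax is reduced to Vmax/α while Km is unchanged: Km,app = 1.55 µM, Vmax,app = 1.54 μmol·min⁻¹.
v = Vmax,app·[S]/(Km,app + [S]) = 1.54 × 6.82/(1.55 + 6.82) = 1.25 μmol·min⁻¹.

1.25 μmol·min⁻¹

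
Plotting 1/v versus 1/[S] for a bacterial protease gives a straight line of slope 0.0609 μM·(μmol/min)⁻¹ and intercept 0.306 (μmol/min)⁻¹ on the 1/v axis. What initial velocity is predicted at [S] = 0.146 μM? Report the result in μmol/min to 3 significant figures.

1.38 μmol/min

The y-intercept is 1/Vmax, so Vmax = 1/0.306 = 3.27 μmol/min.
The slope is Km/Vmax, so Km = 0.0609 × 3.27 = 0.199 μM.
Then v = 3.27 × 0.146/(0.199 + 0.146) = 1.38 μmol/min.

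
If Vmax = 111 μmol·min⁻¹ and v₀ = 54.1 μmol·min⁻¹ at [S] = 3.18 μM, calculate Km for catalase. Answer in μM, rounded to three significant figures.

v/Vmax = 54.1/111 = 0.4874 = [S]/(Km+[S]).
So Km + [S] = [S]/0.4874 = 6.525 μM, giving Km = 6.525 − 3.18 = 3.34 μM.

3.34 μM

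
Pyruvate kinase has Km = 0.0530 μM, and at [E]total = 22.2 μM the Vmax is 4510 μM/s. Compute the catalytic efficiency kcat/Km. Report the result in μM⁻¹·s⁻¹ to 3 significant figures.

3830 μM⁻¹·s⁻¹

kcat = Vmax/[E]total = 4510/22.2 = 203 s⁻¹.
kcat/Km = 203/0.0530 = 3830 μM⁻¹·s⁻¹.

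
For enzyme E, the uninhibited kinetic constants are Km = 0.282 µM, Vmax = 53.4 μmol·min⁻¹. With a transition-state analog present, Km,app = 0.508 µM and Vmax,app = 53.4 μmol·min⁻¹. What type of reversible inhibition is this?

competitive

Km increases (0.282 → 0.508 µM) while Vmax is unchanged — the hallmark of competitive inhibition.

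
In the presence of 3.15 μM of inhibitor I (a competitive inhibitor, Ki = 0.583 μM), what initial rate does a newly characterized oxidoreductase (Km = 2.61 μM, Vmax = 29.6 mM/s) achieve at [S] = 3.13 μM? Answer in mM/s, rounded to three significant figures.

4.67 mM/s

α = 1 + [I]/Ki = 1 + 3.15/0.583 = 6.403.
For a competitive inhibitor, Vmax is unchanged and the apparent Km becomes α·Km: Km,app = 16.7 μM, Vmax,app = 29.6 mM/s.
v = Vmax,app·[S]/(Km,app + [S]) = 29.6 × 3.13/(16.7 + 3.13) = 4.67 mM/s.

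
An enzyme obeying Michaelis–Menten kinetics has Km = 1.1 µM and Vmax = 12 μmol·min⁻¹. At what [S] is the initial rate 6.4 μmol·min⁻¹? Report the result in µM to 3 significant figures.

The required fractional saturation is v/Vmax = 6.4/12 = 0.5333.
Then [S]/(Km+[S]) = 0.5333 ⇒ [S] = 1.1 × 0.5333/(1 − 0.5333) = 1.26 µM.

1.26 µM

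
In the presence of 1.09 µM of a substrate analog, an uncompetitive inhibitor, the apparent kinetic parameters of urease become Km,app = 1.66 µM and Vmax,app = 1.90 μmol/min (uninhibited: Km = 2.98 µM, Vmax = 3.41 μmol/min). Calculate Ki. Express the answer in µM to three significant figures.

Uncompetitive: Vmax,app = Vmax/α (and Km,app = Km/α) with α = 1 + [I]/Ki.
α = Vmax/Vmax,app = 3.41/1.90 = 1.795.
Ki = [I]/(α − 1) = 1.09/0.7947 = 1.37 µM.

1.37 µM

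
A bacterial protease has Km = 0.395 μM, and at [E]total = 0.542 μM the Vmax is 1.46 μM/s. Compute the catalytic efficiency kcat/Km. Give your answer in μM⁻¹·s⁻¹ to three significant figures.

6.82 μM⁻¹·s⁻¹

kcat = Vmax/[E]total = 1.46/0.542 = 2.69 s⁻¹.
kcat/Km = 2.69/0.395 = 6.82 μM⁻¹·s⁻¹.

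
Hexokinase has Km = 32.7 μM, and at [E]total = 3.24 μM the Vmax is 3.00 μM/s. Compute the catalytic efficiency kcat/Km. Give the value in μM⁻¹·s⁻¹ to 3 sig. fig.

0.0283 μM⁻¹·s⁻¹

kcat = Vmax/[E]total = 3.00/3.24 = 0.926 s⁻¹.
kcat/Km = 0.926/32.7 = 0.0283 μM⁻¹·s⁻¹.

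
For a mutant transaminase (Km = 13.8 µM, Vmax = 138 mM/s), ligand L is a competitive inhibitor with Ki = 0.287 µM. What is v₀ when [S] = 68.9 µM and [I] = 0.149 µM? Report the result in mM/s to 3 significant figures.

106 mM/s

α = 1 + [I]/Ki = 1 + 0.149/0.287 = 1.519.
For a competitive inhibitor, Vmax is unchanged and the apparent Km becomes α·Km: Km,app = 21.0 µM, Vmax,app = 138 mM/s.
v = Vmax,app·[S]/(Km,app + [S]) = 138 × 68.9/(21.0 + 68.9) = 106 mM/s.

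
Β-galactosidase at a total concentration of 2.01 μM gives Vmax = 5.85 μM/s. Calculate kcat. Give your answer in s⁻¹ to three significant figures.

kcat = Vmax/[E]total = 5.85 μM/s / 2.01 μM = 2.91 s⁻¹.

2.91 s⁻¹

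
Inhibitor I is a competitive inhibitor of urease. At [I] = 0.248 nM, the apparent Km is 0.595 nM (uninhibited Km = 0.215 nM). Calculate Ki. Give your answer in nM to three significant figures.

0.140 nM

Competitive: Km,app = α·Km with α = 1 + [I]/Ki.
α = Km,app/Km = 0.595/0.215 = 2.767.
Since α = 1 + [I]/Ki, [I]/Ki = 2.767 − 1 = 1.767 and Ki = 0.248/1.767 = 0.140 nM.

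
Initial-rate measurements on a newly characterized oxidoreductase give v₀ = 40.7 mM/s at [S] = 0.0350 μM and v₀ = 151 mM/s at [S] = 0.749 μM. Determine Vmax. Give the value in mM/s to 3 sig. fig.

From v = Vmax[S]/(Km+[S]), each point gives Vmax = v(Km+[S])/[S].
Equating: 40.7(Km+0.0350)/0.0350 = 151(Km+0.749)/0.749.
1163·Km + 40.7 = 201.6·Km + 151, so (1163 − 201.6)·Km = 151 − 40.7.
Km = 110.3/961.3 = 0.115 μM; then Vmax = 40.7(0.115+0.0350)/0.0350 = 174 mM/s.

174 mM/s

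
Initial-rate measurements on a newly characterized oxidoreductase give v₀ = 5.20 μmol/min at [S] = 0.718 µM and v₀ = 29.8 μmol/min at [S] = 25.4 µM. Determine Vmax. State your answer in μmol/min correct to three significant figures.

34.6 μmol/min

In reciprocal form, 1/v = (Km/Vmax)·(1/[S]) + 1/Vmax. The two points give (1/[S], 1/v) = (1.393, 0.1923) and (0.03937, 0.03356).
Slope = (0.1923 − 0.03356)/(1.393 − 0.03937) = 0.1173; intercept = 0.1923 − 0.1173×1.393 = 0.02894.
Vmax = 1/intercept = 34.6 μmol/min; Km = slope × Vmax = 0.1173 × 34.6 = 4.05 µM.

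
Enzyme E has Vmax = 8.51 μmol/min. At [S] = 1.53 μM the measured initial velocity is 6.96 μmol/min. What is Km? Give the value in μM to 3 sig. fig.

From v = Vmax[S]/(Km+[S]), Km = [S](Vmax − v)/v.
Km = 1.53 × (8.51 − 6.96) / 6.96 = 2.371/6.96 = 0.341 μM.

0.341 μM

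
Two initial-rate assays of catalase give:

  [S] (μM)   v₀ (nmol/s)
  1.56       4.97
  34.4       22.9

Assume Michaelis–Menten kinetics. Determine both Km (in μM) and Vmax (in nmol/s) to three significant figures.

From v = Vmax[S]/(Km+[S]), each point gives Vmax = v(Km+[S])/[S].
Equating: 4.97(Km+1.56)/1.56 = 22.9(Km+34.4)/34.4.
3.186·Km + 4.97 = 0.6657·Km + 22.9, so (3.186 − 0.6657)·Km = 22.9 − 4.97.
Km = 17.93/2.520 = 7.11 μM; then Vmax = 4.97(7.11+1.56)/1.56 = 27.6 nmol/s.

Km = 7.11 μM; Vmax = 27.6 nmol/s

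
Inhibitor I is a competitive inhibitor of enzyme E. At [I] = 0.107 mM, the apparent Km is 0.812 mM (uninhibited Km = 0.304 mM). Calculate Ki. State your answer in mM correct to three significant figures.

Competitive: Km,app = α·Km with α = 1 + [I]/Ki.
α = Km,app/Km = 0.812/0.304 = 2.671.
Since α = 1 + [I]/Ki, [I]/Ki = 2.671 − 1 = 1.671 and Ki = 0.107/1.671 = 0.0640 mM.

0.0640 mM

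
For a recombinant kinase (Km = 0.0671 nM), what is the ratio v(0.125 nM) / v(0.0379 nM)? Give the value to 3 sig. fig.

The fractional saturations are [S]/(Km+[S]) = 0.0379/0.1050 = 0.3610 and 0.125/0.1921 = 0.6507.
v₂/v₁ is just their ratio: 0.6507/0.3610 = 1.80.

1.80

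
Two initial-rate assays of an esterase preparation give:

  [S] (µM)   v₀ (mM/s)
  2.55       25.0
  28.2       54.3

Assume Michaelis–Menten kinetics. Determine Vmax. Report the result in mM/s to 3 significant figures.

61.5 mM/s

From v = Vmax[S]/(Km+[S]), each point gives Vmax = v(Km+[S])/[S].
Equating: 25.0(Km+2.55)/2.55 = 54.3(Km+28.2)/28.2.
9.804·Km + 25.0 = 1.926·Km + 54.3, so (9.804 − 1.926)·Km = 54.3 − 25.0.
Km = 29.30/7.878 = 3.72 µM; then Vmax = 25.0(3.72+2.55)/2.55 = 61.5 mM/s.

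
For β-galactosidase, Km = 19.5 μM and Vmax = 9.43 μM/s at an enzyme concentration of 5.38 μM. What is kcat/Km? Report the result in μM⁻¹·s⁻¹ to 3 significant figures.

kcat = Vmax/[E]total = 9.43/5.38 = 1.75 s⁻¹.
kcat/Km = 1.75/19.5 = 0.0899 μM⁻¹·s⁻¹.

0.0899 μM⁻¹·s⁻¹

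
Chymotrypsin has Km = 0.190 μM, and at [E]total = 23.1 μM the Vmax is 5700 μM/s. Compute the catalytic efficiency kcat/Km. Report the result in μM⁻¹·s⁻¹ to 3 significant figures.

kcat = Vmax/[E]total = 5700/23.1 = 247 s⁻¹.
kcat/Km = 247/0.190 = 1300 μM⁻¹·s⁻¹.

1300 μM⁻¹·s⁻¹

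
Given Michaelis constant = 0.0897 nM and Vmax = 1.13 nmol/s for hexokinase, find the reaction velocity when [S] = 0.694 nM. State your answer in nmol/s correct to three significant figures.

[S]/(Km+[S]) = 0.694/0.7837 = 0.8855, the fractional saturation.
v = 0.8855 × Vmax = 0.8855 × 1.13 = 1.00 nmol/s.

1.00 nmol/s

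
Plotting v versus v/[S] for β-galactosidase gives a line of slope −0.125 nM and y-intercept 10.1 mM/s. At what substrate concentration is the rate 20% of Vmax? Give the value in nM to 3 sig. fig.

0.0312 nM

The Eadie–Hofstee slope gives Km = 0.125 nM (slope = −Km).
v/Vmax = [S]/(Km+[S]) = 0.2 ⇒ [S] = Km·0.2/(1−0.2) = 0.125 × 0.2500 = 0.0312 nM.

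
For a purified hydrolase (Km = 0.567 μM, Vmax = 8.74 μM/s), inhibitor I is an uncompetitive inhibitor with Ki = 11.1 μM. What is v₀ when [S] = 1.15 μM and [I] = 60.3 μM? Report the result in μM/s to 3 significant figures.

1.26 μM/s

α = 1 + [I]/Ki = 1 + 60.3/11.1 = 6.432.
For an uncompetitive inhibitor, both parameters are divided by α, giving Vmax/α and Km/α: Km,app = 0.0881 μM, Vmax,app = 1.36 μM/s.
v = Vmax,app·[S]/(Km,app + [S]) = 1.36 × 1.15/(0.0881 + 1.15) = 1.26 μM/s.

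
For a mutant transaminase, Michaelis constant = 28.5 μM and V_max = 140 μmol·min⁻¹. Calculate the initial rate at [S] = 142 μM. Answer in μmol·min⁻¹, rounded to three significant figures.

117 μmol·min⁻¹

[S]/(Km+[S]) = 142/170.5 = 0.8328, the fractional saturation.
v = 0.8328 × Vmax = 0.8328 × 140 = 117 μmol·min⁻¹.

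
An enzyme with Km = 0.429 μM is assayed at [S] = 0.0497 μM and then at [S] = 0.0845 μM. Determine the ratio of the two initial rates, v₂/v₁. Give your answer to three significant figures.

The fractional saturations are [S]/(Km+[S]) = 0.0497/0.4787 = 0.1038 and 0.0845/0.5135 = 0.1646.
v₂/v₁ is just their ratio: 0.1646/0.1038 = 1.58.

1.58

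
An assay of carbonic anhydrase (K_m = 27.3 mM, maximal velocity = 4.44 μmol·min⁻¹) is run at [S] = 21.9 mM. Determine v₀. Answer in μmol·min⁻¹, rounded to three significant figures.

1.98 μmol·min⁻¹

[S]/(Km+[S]) = 21.9/49.20 = 0.4451, the fractional saturation.
v = 0.4451 × Vmax = 0.4451 × 4.44 = 1.98 μmol·min⁻¹.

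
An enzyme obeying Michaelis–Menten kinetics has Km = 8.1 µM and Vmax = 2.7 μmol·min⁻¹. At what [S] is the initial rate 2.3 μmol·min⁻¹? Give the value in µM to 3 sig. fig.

The required fractional saturation is v/Vmax = 2.3/2.7 = 0.8519.
Then [S]/(Km+[S]) = 0.8519 ⇒ [S] = 8.1 × 0.8519/(1 − 0.8519) = 46.6 µM.

46.6 µM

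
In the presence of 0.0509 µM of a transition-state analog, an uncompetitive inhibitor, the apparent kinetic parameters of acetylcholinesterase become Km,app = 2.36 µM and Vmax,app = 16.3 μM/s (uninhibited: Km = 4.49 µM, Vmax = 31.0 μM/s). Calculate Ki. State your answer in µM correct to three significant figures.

Uncompetitive: Vmax,app = Vmax/α (and Km,app = Km/α) with α = 1 + [I]/Ki.
α = Vmax/Vmax,app = 31.0/16.3 = 1.902.
Ki = [I]/(α − 1) = 0.0509/0.9018 = 0.0564 µM.

0.0564 µM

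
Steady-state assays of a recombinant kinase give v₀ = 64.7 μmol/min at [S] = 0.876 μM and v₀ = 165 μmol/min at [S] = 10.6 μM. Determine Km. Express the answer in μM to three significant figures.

In reciprocal form, 1/v = (Km/Vmax)·(1/[S]) + 1/Vmax. The two points give (1/[S], 1/v) = (1.142, 0.01546) and (0.09434, 0.006061).
Slope = (0.01546 − 0.006061)/(1.142 − 0.09434) = 0.008972; intercept = 0.01546 − 0.008972×1.142 = 0.005214.
Vmax = 1/intercept = 192 μmol/min; Km = slope × Vmax = 0.008972 × 192 = 1.72 μM.

1.72 μM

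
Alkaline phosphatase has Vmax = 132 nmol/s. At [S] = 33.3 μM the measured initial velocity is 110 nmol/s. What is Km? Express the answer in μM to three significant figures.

From v = Vmax[S]/(Km+[S]), Km = [S](Vmax − v)/v.
Km = 33.3 × (132 − 110) / 110 = 732.6/110 = 6.66 μM.

6.66 μM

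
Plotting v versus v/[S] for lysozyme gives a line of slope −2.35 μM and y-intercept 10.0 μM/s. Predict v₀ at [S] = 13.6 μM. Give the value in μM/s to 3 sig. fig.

8.53 μM/s

In the Eadie–Hofstee form v = Vmax − Km·(v/[S]), the slope is −Km and the intercept is Vmax, so Km = 2.35 μM and Vmax = 10.0 μM/s.
v = 10.0 × 13.6/(2.35 + 13.6) = 8.53 μM/s.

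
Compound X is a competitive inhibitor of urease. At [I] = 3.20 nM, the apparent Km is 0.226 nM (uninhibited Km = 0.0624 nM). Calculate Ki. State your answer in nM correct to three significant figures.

1.22 nM

Competitive: Km,app = α·Km with α = 1 + [I]/Ki.
α = Km,app/Km = 0.226/0.0624 = 3.622.
Since α = 1 + [I]/Ki, [I]/Ki = 3.622 − 1 = 2.622 and Ki = 3.20/2.622 = 1.22 nM.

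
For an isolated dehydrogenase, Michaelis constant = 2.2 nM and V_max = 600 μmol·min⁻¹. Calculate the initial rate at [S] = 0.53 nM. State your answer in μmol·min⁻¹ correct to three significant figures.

116 μmol·min⁻¹

v = Vmax·[S]/(Km + [S]) = 600 × 0.53 / (2.2 + 0.53)
  = 318.0 / 2.730 = 116 μmol·min⁻¹.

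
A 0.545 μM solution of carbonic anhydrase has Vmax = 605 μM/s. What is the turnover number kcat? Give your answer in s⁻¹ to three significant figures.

1110 s⁻¹

kcat = Vmax/[E]total = 605 μM/s / 0.545 μM = 1110 s⁻¹.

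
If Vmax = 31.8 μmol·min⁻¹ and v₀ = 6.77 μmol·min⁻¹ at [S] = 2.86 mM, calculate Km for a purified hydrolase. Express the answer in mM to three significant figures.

From v = Vmax[S]/(Km+[S]), Km = [S](Vmax − v)/v.
Km = 2.86 × (31.8 − 6.77) / 6.77 = 71.59/6.77 = 10.6 mM.

10.6 mM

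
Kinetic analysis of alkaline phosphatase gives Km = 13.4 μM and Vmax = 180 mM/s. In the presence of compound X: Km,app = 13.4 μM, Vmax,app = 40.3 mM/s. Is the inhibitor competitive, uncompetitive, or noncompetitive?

Vmax decreases (180 → 40.3 mM/s) while Km is unchanged — pure noncompetitive inhibition.

noncompetitive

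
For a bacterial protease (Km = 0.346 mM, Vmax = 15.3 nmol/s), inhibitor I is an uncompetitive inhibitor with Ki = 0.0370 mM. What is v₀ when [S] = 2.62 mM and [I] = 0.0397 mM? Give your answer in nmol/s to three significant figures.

With α = 1 + [I]/Ki = 1 + 0.0397/0.0370 = 2.073, the uncompetitive rate law is v = (Vmax/α)·[S] / (Km/α + [S]).
v = (15.3/2.073)×2.62 / (0.346/2.073 + 2.62) = 19.34/2.787 = 6.94 nmol/s.

6.94 nmol/s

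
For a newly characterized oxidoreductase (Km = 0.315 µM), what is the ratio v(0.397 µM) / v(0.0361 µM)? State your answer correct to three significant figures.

5.42

The fractional saturations are [S]/(Km+[S]) = 0.0361/0.3511 = 0.1028 and 0.397/0.7120 = 0.5576.
v₂/v₁ is just their ratio: 0.5576/0.1028 = 5.42.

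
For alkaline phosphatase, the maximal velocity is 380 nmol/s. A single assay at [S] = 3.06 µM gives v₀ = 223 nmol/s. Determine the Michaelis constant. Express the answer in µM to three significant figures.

v/Vmax = 223/380 = 0.5868 = [S]/(Km+[S]).
So Km + [S] = [S]/0.5868 = 5.214 µM, giving Km = 5.214 − 3.06 = 2.15 µM.

2.15 µM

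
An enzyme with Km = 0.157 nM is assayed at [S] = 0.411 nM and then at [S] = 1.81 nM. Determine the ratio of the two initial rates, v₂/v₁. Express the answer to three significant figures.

1.27

The fractional saturations are [S]/(Km+[S]) = 0.411/0.5680 = 0.7236 and 1.81/1.967 = 0.9202.
v₂/v₁ is just their ratio: 0.9202/0.7236 = 1.27.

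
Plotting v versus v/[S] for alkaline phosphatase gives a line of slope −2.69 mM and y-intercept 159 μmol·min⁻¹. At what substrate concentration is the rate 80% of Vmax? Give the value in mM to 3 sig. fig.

The Eadie–Hofstee slope gives Km = 2.69 mM (slope = −Km).
v/Vmax = [S]/(Km+[S]) = 0.8 ⇒ [S] = Km·0.8/(1−0.8) = 2.69 × 4.000 = 10.8 mM.

10.8 mM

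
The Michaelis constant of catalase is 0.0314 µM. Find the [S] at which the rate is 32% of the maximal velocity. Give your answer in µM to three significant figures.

0.0148 µM

v/Vmax = [S]/(Km+[S]) = 0.32, so [S] = Km·0.32/(1 − 0.32) = 0.0314 × 0.4706.
[S] = 0.0148 µM.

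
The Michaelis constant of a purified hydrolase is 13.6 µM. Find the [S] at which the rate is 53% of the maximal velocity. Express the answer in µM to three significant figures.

v/Vmax = [S]/(Km+[S]) = 0.53, so [S] = Km·0.53/(1 − 0.53) = 13.6 × 1.128.
[S] = 15.3 µM.

15.3 µM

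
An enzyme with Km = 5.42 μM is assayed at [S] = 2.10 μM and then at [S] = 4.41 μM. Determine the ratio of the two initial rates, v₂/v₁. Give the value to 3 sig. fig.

Since Vmax cancels, v₂/v₁ = [S]₂(Km+[S]₁) / [S]₁(Km+[S]₂).
= 4.41×(5.42+2.10) / (2.10×(5.42+4.41)) = 33.16/20.64 = 1.61.

1.61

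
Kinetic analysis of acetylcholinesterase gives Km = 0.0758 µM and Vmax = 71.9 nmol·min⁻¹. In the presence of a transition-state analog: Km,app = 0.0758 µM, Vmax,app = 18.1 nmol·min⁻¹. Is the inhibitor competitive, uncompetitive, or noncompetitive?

noncompetitive

Vmax decreases (71.9 → 18.1 nmol·min⁻¹) while Km is unchanged — pure noncompetitive inhibition.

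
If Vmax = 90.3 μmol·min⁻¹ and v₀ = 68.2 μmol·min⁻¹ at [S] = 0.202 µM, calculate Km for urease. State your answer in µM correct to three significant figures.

0.0655 µM

From v = Vmax[S]/(Km+[S]), Km = [S](Vmax − v)/v.
Km = 0.202 × (90.3 − 68.2) / 68.2 = 4.464/68.2 = 0.0655 µM.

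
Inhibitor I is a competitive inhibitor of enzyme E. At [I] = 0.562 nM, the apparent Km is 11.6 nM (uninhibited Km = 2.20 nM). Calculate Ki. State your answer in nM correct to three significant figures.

0.132 nM

Competitive: Km,app = α·Km with α = 1 + [I]/Ki.
α = Km,app/Km = 11.6/2.20 = 5.273.
Since α = 1 + [I]/Ki, [I]/Ki = 5.273 − 1 = 4.273 and Ki = 0.562/4.273 = 0.132 nM.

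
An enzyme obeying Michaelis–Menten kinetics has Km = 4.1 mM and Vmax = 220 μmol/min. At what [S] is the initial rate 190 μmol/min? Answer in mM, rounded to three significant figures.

26.0 mM

The required fractional saturation is v/Vmax = 190/220 = 0.8636.
Then [S]/(Km+[S]) = 0.8636 ⇒ [S] = 4.1 × 0.8636/(1 − 0.8636) = 26.0 mM.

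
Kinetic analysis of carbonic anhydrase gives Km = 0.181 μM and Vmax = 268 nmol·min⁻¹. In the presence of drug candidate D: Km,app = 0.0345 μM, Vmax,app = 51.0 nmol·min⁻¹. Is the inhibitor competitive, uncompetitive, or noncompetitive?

uncompetitive

Both Km and Vmax decrease by the same factor (~5.25-fold) — characteristic of uncompetitive inhibition.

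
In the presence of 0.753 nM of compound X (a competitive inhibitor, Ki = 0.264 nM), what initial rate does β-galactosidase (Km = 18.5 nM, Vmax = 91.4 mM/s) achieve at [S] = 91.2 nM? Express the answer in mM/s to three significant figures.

51.3 mM/s

α = 1 + [I]/Ki = 1 + 0.753/0.264 = 3.852.
For a competitive inhibitor, Vmax is unchanged and the apparent Km becomes α·Km: Km,app = 71.3 nM, Vmax,app = 91.4 mM/s.
v = Vmax,app·[S]/(Km,app + [S]) = 91.4 × 91.2/(71.3 + 91.2) = 51.3 mM/s.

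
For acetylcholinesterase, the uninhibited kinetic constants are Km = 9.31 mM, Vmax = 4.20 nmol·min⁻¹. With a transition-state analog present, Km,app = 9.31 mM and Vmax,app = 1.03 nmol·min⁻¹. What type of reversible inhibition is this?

noncompetitive

Vmax decreases (4.20 → 1.03 nmol·min⁻¹) while Km is unchanged — pure noncompetitive inhibition.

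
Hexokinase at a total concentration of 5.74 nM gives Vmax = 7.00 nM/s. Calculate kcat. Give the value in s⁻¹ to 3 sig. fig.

kcat = Vmax/[E]total = 7.00 nM/s / 5.74 nM = 1.22 s⁻¹.

1.22 s⁻¹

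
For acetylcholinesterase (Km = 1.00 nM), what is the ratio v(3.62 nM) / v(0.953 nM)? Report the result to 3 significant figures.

The fractional saturations are [S]/(Km+[S]) = 0.953/1.953 = 0.4880 and 3.62/4.620 = 0.7835.
v₂/v₁ is just their ratio: 0.7835/0.4880 = 1.61.

1.61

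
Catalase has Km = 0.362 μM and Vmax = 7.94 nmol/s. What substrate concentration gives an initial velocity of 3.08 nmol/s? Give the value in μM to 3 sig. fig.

The required fractional saturation is v/Vmax = 3.08/7.94 = 0.3879.
Then [S]/(Km+[S]) = 0.3879 ⇒ [S] = 0.362 × 0.3879/(1 − 0.3879) = 0.229 μM.

0.229 μM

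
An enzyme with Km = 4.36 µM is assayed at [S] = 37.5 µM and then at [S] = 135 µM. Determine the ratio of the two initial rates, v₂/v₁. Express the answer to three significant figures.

The fractional saturations are [S]/(Km+[S]) = 37.5/41.86 = 0.8958 and 135/139.4 = 0.9687.
v₂/v₁ is just their ratio: 0.9687/0.8958 = 1.08.

1.08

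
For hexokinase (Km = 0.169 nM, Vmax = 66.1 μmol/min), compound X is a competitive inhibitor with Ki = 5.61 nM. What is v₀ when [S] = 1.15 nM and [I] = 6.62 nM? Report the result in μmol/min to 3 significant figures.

50.1 μmol/min

α = 1 + [I]/Ki = 1 + 6.62/5.61 = 2.180.
For a competitive inhibitor, Vmax is unchanged and the apparent Km becomes α·Km: Km,app = 0.368 nM, Vmax,app = 66.1 μmol/min.
v = Vmax,app·[S]/(Km,app + [S]) = 66.1 × 1.15/(0.368 + 1.15) = 50.1 μmol/min.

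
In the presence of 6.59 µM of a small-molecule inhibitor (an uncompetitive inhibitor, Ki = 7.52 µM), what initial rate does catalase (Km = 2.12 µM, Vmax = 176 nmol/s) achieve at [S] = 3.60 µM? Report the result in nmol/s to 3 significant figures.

71.4 nmol/s

α = 1 + [I]/Ki = 1 + 6.59/7.52 = 1.876.
For an uncompetitive inhibitor, both parameters are divided by α, giving Vmax/α and Km/α: Km,app = 1.13 µM, Vmax,app = 93.8 nmol/s.
v = Vmax,app·[S]/(Km,app + [S]) = 93.8 × 3.60/(1.13 + 3.60) = 71.4 nmol/s.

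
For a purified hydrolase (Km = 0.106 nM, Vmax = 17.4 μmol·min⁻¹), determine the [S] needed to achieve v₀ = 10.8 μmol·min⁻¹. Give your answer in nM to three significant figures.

0.173 nM

Rearranging v = Vmax[S]/(Km+[S]) gives [S] = Km·v/(Vmax − v).
[S] = 0.106 × 10.8 / (17.4 − 10.8) = 1.145/6.600 = 0.173 nM.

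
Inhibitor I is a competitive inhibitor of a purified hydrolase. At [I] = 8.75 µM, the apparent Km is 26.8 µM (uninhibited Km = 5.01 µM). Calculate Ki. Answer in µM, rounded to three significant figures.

Competitive: Km,app = α·Km with α = 1 + [I]/Ki.
α = Km,app/Km = 26.8/5.01 = 5.349.
Ki = [I]/(α − 1) = 8.75/4.349 = 2.01 µM.

2.01 µM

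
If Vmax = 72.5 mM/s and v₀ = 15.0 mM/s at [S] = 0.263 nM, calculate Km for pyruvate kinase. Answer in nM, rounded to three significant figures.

From v = Vmax[S]/(Km+[S]), Km = [S](Vmax − v)/v.
Km = 0.263 × (72.5 − 15.0) / 15.0 = 15.12/15.0 = 1.01 nM.

1.01 nM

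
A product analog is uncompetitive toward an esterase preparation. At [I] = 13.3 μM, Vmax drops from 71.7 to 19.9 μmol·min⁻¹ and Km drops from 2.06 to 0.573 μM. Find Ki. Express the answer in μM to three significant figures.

5.11 μM

Uncompetitive: Vmax,app = Vmax/α (and Km,app = Km/α) with α = 1 + [I]/Ki.
α = Vmax/Vmax,app = 71.7/19.9 = 3.603.
Since α = 1 + [I]/Ki, [I]/Ki = 3.603 − 1 = 2.603 and Ki = 13.3/2.603 = 5.11 μM.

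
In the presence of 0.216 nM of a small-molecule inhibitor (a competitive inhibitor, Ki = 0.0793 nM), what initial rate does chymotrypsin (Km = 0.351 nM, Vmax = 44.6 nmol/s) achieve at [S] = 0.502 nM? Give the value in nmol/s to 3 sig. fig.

With α = 1 + [I]/Ki = 1 + 0.216/0.0793 = 3.724, the competitive rate law is v = Vmax[S] / (αKm + [S]).
v = 44.6×0.502 / (3.724×0.351 + 0.502) = 22.39/1.809 = 12.4 nmol/s.

12.4 nmol/s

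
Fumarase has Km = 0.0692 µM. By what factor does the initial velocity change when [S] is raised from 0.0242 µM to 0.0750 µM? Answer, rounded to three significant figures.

The fractional saturations are [S]/(Km+[S]) = 0.0242/0.09340 = 0.2591 and 0.0750/0.1442 = 0.5201.
v₂/v₁ is just their ratio: 0.5201/0.2591 = 2.01.

2.01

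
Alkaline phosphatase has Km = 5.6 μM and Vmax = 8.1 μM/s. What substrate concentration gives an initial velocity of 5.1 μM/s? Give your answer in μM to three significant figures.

Rearranging v = Vmax[S]/(Km+[S]) gives [S] = Km·v/(Vmax − v).
[S] = 5.6 × 5.1 / (8.1 − 5.1) = 28.56/3.000 = 9.52 μM.

9.52 μM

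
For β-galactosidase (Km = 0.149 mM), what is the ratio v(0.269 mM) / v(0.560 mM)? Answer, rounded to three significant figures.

Since Vmax cancels, v₂/v₁ = [S]₂(Km+[S]₁) / [S]₁(Km+[S]₂).
= 0.269×(0.149+0.560) / (0.560×(0.149+0.269)) = 0.1907/0.2341 = 0.815.

0.815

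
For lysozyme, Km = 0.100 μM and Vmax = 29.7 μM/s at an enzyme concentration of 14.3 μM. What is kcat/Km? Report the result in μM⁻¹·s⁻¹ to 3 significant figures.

kcat = Vmax/[E]total = 29.7/14.3 = 2.08 s⁻¹.
kcat/Km = 2.08/0.100 = 20.8 μM⁻¹·s⁻¹.

20.8 μM⁻¹·s⁻¹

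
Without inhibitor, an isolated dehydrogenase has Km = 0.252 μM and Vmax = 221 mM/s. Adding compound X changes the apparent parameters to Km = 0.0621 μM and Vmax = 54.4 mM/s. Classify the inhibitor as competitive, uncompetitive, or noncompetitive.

Both Km and Vmax decrease by the same factor (~4.06-fold) — characteristic of uncompetitive inhibition.

uncompetitive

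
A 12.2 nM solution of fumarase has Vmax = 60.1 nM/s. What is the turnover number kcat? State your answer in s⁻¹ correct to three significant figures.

4.93 s⁻¹

kcat = Vmax/[E]total = 60.1 nM/s / 12.2 nM = 4.93 s⁻¹.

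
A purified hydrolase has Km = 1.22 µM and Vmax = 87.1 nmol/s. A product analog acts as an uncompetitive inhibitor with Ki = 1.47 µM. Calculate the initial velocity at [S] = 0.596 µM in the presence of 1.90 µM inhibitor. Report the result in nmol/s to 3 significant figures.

α = 1 + [I]/Ki = 1 + 1.90/1.47 = 2.293.
For an uncompetitive inhibitor, both parameters are divided by α, giving Vmax/α and Km/α: Km,app = 0.532 µM, Vmax,app = 38.0 nmol/s.
v = Vmax,app·[S]/(Km,app + [S]) = 38.0 × 0.596/(0.532 + 0.596) = 20.1 nmol/s.

20.1 nmol/s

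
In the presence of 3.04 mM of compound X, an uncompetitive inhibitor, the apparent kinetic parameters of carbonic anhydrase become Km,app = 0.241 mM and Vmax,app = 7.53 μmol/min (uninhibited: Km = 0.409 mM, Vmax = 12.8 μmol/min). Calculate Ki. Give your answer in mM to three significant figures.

4.34 mM

Uncompetitive: Vmax,app = Vmax/α (and Km,app = Km/α) with α = 1 + [I]/Ki.
α = Vmax/Vmax,app = 12.8/7.53 = 1.700.
Ki = [I]/(α − 1) = 3.04/0.6999 = 4.34 mM.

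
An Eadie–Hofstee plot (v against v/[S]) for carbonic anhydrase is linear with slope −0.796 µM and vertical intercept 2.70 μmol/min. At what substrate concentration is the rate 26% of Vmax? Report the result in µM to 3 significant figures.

0.280 µM

The Eadie–Hofstee slope gives Km = 0.796 µM (slope = −Km).
v/Vmax = [S]/(Km+[S]) = 0.26 ⇒ [S] = Km·0.26/(1−0.26) = 0.796 × 0.3514 = 0.280 µM.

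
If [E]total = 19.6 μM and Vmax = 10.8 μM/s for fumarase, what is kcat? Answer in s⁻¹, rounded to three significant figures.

0.551 s⁻¹

kcat = Vmax/[E]total = 10.8 μM/s / 19.6 μM = 0.551 s⁻¹.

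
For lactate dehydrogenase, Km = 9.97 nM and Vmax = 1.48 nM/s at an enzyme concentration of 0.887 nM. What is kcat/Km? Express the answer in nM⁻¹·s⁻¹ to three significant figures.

kcat = Vmax/[E]total = 1.48/0.887 = 1.67 s⁻¹.
kcat/Km = 1.67/9.97 = 0.167 nM⁻¹·s⁻¹.

0.167 nM⁻¹·s⁻¹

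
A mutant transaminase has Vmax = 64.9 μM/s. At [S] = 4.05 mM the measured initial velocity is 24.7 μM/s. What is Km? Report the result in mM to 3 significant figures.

v/Vmax = 24.7/64.9 = 0.3806 = [S]/(Km+[S]).
So Km + [S] = [S]/0.3806 = 10.64 mM, giving Km = 10.64 − 4.05 = 6.59 mM.

6.59 mM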